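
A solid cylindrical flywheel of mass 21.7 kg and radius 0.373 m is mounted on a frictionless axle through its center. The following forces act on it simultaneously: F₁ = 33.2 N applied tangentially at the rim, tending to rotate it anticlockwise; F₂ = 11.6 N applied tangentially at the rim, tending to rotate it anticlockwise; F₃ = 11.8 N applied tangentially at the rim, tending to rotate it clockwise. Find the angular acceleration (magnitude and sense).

I = ½MR² = (1/2)(21.7)(0.373)² = 1.510 kg·m².
Taking anticlockwise as positive: τ₁ = +(33.2)(0.373) = +12.38 N·m; τ₂ = +(11.6)(0.373) = +4.327 N·m; τ₃ = −(11.8)(0.373) = −4.401 N·m.
Net torque τ = 12.31 N·m.
α = τ/I = 12.31/1.510 = 8.154 rad/s².

α ≈ 8.15 rad/s², anticlockwise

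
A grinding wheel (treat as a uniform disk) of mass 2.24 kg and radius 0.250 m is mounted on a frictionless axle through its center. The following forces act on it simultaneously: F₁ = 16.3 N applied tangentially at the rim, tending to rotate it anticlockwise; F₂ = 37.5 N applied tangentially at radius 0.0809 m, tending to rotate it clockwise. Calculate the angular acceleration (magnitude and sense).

I = ½MR² = (1/2)(2.24)(0.250)² = 0.07000 kg·m².
Taking anticlockwise as positive: τ₁ = +(16.3)(0.250) = +4.075 N·m; τ₂ = −(37.5)(0.0809) = −3.034 N·m.
Net torque τ = 1.041 N·m.
α = τ/I = 1.041/0.07000 = 14.88 rad/s².

α ≈ 14.9 rad/s², anticlockwise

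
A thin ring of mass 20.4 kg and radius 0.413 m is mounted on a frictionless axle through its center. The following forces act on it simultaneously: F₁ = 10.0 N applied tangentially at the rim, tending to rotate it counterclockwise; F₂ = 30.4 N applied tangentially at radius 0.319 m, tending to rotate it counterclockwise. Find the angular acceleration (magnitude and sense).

α ≈ 3.97 rad/s², counterclockwise

I = MR² = (20.4)(0.413)² = 3.480 kg·m².
Taking counterclockwise as positive: τ₁ = +(10.0)(0.413) = +4.130 N·m; τ₂ = +(30.4)(0.319) = +9.698 N·m.
Net torque τ = 13.83 N·m.
α = τ/I = 13.83/3.480 = 3.974 rad/s².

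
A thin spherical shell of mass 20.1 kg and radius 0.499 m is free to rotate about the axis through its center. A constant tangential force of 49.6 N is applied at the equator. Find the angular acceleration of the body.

α ≈ 7.42 rad/s²

I = (2/3)MR² = (2/3)(20.1)(0.499)² = 3.337 kg·m².
τ = F R = (49.6)(0.499) = 24.75 N·m.
From τ = Iα: α = 24.75/3.337 = 7.418 rad/s².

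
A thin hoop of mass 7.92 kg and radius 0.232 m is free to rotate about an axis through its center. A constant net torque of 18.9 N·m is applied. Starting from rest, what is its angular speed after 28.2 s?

ω ≈ 1250 rad/s

I = MR² = (7.92)(0.232)² = 0.4263 kg·m².
α = τ/I = 18.9/0.4263 = 44.34 rad/s².
ω = ω₀ + αt = 0 + (44.34)(28.2) = 1250 rad/s.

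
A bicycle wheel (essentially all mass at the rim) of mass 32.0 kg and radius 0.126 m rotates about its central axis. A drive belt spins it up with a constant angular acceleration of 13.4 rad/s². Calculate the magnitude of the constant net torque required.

τ ≈ 6.81 N·m

I = MR² = (32.0)(0.126)² = 0.5080 kg·m².
τ = Iα = (0.5080)(13.40) = 6.808 N·m.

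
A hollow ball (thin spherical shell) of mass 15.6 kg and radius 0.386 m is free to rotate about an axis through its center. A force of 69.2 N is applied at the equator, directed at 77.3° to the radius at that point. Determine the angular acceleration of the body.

I = (2/3)MR² = (2/3)(15.6)(0.386)² = 1.550 kg·m².
Only the tangential component produces torque: τ = F R sinθ = (69.2)(0.386) sin 77.3° = 26.06 N·m.
Newton's second law for rotation, τ = Iα, gives α = τ/I = 26.06/1.550 = 16.82 rad/s².

α ≈ 16.8 rad/s²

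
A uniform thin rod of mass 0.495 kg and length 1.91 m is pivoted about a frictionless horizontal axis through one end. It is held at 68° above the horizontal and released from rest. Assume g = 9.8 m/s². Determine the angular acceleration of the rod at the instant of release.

About the pivot, I = (1/3)ML² = (1/3)(0.495)(1.91)² = 0.6019 kg·m².
The weight acts at the center, a distance L/2 = 0.9550 m from the pivot; τ = Mg(L/2) cos 68° = 1.735 N·m.
α = τ/I = 1.735/0.6019 = 2.883 rad/s².
(Equivalently α = (3g/(2L)) cos 68° = 2.883 rad/s².)

α ≈ 2.88 rad/s²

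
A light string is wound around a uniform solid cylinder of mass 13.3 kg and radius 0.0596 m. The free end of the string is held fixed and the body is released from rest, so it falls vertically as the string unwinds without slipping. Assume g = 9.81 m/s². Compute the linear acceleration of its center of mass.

a ≈ 6.54 m/s²

Translation: Mg − T = Ma. Rotation about the center: TR = Iα with I = ½MR².
With a = αR: T = (I/R²)a = (1/2)M a, so Mg = (1 + 0.5000)Ma.
a = g/(1 + 0.5000) = 9.81/1.500 = 6.540 m/s².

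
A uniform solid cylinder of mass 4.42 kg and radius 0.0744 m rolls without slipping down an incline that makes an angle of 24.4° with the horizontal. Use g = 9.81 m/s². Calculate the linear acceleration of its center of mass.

Translation along the incline: Mg sinθ − f = Ma.
Rotation about the center: fR = Iα with I = ½MR². No-slip gives a = αR, so f = (I/R²)a = (1/2)M a.
Substituting: Mg sinθ = (1 + 0.5000)Ma, so a = g sinθ/(1 + 0.5000) = (9.81) sin 24.4° / 1.500 = 2.702 m/s².

a ≈ 2.70 m/s²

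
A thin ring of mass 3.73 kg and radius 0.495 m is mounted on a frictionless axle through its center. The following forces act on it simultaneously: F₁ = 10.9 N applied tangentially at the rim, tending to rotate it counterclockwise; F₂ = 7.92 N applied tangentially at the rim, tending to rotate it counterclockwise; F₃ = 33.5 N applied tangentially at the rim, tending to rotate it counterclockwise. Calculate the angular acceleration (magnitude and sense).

α ≈ 28.3 rad/s², counterclockwise

I = MR² = (3.73)(0.495)² = 0.9139 kg·m².
Taking counterclockwise as positive: τ₁ = +(10.9)(0.495) = +5.396 N·m; τ₂ = +(7.92)(0.495) = +3.920 N·m; τ₃ = +(33.5)(0.495) = +16.58 N·m.
Net torque τ = 25.90 N·m.
α = τ/I = 25.90/0.9139 = 28.34 rad/s².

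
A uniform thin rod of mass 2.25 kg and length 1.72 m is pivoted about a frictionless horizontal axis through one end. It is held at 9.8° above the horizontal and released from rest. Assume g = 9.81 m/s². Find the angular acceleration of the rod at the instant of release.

α ≈ 8.43 rad/s²

About the pivot, I = (1/3)ML² = (1/3)(2.25)(1.72)² = 2.219 kg·m².
The weight acts at the center, a distance L/2 = 0.8600 m from the pivot; τ = Mg(L/2) cos 9.8° = 18.71 N·m.
α = τ/I = 18.71/2.219 = 8.430 rad/s².
(Equivalently α = (3g/(2L)) cos 9.8° = 8.430 rad/s².)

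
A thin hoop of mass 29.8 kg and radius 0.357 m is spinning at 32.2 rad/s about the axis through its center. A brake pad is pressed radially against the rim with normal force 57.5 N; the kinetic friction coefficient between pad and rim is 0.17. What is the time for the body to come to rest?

I = MR² = (29.8)(0.357)² = 3.798 kg·m².
Friction force f = μN = (0.17)(57.5) = 9.775 N at the rim; torque magnitude τ = fR = 3.490 N·m, opposing ω.
|α| = τ/I = 3.490/3.798 = 0.9188 rad/s² (deceleration).
0 = ω₀ − |α|t ⇒ t = ω₀/|α| = 32.2/0.9188 = 35.04 s.

t ≈ 35.0 s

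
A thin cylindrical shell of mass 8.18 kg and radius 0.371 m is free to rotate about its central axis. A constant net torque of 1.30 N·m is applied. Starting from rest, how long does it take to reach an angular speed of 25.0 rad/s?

I = MR² = (8.18)(0.371)² = 1.126 kg·m².
α = τ/I = 1.30/1.126 = 1.155 rad/s².
ω = αt ⇒ t = ω/α = 25.0/1.155 = 21.65 s.

t ≈ 21.7 s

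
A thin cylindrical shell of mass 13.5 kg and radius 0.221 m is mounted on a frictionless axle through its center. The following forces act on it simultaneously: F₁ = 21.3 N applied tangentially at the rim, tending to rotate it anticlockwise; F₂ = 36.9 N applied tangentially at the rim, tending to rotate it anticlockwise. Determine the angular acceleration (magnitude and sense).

α ≈ 19.5 rad/s², anticlockwise

I = MR² = (13.5)(0.221)² = 0.6594 kg·m².
Taking anticlockwise as positive: τ₁ = +(21.3)(0.221) = +4.707 N·m; τ₂ = +(36.9)(0.221) = +8.155 N·m.
Net torque τ = 12.86 N·m.
α = τ/I = 12.86/0.6594 = 19.51 rad/s².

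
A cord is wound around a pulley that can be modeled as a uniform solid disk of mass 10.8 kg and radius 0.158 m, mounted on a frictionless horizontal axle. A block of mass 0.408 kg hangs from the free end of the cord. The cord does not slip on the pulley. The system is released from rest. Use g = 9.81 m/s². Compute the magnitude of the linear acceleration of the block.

a ≈ 0.689 m/s²

I = ½MR² = (1/2)(10.8)(0.158)² = 0.1348 kg·m².
Block: mg − T = ma. Pulley: TR = Iα. No-slip: a = αR, so T = (I/R²)a = 5.400·a.
Then mg = (m + 5.400)a, so a = (0.408)(9.81)/(0.408 + 5.400) = 0.6891 m/s².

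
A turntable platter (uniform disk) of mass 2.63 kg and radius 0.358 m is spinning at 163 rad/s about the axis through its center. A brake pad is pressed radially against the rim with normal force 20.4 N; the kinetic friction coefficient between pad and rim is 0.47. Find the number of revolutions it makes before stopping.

I = ½MR² = (1/2)(2.63)(0.358)² = 0.1685 kg·m².
Friction force f = μN = (0.47)(20.4) = 9.588 N at the rim; torque magnitude τ = fR = 3.433 N·m, opposing ω.
|α| = τ/I = 3.433/0.1685 = 20.37 rad/s² (deceleration).
ω² = ω₀² − 2|α|θ with ω = 0 ⇒ θ = ω₀²/(2|α|) = 652.3 rad = 103.8 rev.

≈ 104 revolutions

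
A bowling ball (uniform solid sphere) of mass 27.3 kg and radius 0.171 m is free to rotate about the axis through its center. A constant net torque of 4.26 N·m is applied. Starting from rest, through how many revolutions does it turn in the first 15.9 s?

≈ 268 revolutions

I = (2/5)MR² = (2/5)(27.3)(0.171)² = 0.3193 kg·m².
α = τ/I = 4.26/0.3193 = 13.34 rad/s².
θ = ½αt² = ½(13.34)(15.9)² = 1686 rad.
Revolutions = θ/(2π) = 268.4.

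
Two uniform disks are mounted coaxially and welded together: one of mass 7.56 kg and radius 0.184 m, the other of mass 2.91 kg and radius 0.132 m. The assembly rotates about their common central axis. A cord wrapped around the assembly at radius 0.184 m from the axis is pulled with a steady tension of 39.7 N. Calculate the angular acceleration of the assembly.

α ≈ 47.6 rad/s²

I = ½M₁R₁² + ½M₂R₂² = ½(7.56)(0.184)² + ½(2.91)(0.132)² = 0.1533 kg·m².
τ = F r = (39.7)(0.184) = 7.305 N·m.
α = τ/I = 7.305/0.1533 = 47.64 rad/s².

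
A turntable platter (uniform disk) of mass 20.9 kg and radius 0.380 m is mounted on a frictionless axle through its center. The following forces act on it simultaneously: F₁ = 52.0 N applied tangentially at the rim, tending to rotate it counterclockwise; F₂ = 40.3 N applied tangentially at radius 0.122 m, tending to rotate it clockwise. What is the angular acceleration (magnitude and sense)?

I = ½MR² = (1/2)(20.9)(0.380)² = 1.509 kg·m².
Taking counterclockwise as positive: τ₁ = +(52.0)(0.380) = +19.76 N·m; τ₂ = −(40.3)(0.122) = −4.917 N·m.
Net torque τ = 14.84 N·m.
α = τ/I = 14.84/1.509 = 9.837 rad/s².

α ≈ 9.84 rad/s², counterclockwise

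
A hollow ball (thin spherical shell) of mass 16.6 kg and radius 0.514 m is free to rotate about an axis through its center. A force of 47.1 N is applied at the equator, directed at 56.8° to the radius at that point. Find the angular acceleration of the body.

α ≈ 6.93 rad/s²

I = (2/3)MR² = (2/3)(16.6)(0.514)² = 2.924 kg·m².
Only the tangential component produces torque: τ = F R sinθ = (47.1)(0.514) sin 56.8° = 20.26 N·m.
Newton's second law for rotation, τ = Iα, gives α = τ/I = 20.26/2.924 = 6.929 rad/s².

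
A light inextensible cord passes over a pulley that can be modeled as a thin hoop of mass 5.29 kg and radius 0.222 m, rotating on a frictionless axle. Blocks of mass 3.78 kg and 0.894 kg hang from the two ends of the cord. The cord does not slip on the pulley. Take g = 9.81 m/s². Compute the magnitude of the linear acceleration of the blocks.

a ≈ 2.84 m/s²

I = MR² = (5.29)(0.222)² = 0.2607 kg·m².
Heavier block: m₁g − T₁ = m₁a. Lighter block: T₂ − m₂g = m₂a.
Pulley: (T₁ − T₂)R = Iα = I(a/R), so T₁ − T₂ = (I/R²)a = 1·M_p a = 5.290·a.
Adding the three: (m₁ − m₂)g = (m₁ + m₂ + 5.290)a, so a = (3.78 − 0.894)(9.81)/(3.78 + 0.894 + 5.290) = 2.841 m/s².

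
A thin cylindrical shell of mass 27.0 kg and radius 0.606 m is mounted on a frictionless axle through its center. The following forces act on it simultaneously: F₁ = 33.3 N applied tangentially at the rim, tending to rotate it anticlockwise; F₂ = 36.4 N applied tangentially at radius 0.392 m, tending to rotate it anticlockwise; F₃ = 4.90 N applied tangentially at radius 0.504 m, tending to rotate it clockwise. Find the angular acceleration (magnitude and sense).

α ≈ 3.23 rad/s², anticlockwise

I = MR² = (27.0)(0.606)² = 9.915 kg·m².
Taking anticlockwise as positive: τ₁ = +(33.3)(0.606) = +20.18 N·m; τ₂ = +(36.4)(0.392) = +14.27 N·m; τ₃ = −(4.90)(0.504) = −2.470 N·m.
Net torque τ = 31.98 N·m.
α = τ/I = 31.98/9.915 = 3.225 rad/s².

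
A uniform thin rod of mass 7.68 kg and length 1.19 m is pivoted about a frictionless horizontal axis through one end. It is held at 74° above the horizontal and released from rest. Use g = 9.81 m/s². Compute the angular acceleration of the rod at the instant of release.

About the pivot, I = (1/3)ML² = (1/3)(7.68)(1.19)² = 3.625 kg·m².
The weight acts at the center, a distance L/2 = 0.5950 m from the pivot; τ = Mg(L/2) cos 74° = 12.36 N·m.
α = τ/I = 12.36/3.625 = 3.408 rad/s².

α ≈ 3.41 rad/s²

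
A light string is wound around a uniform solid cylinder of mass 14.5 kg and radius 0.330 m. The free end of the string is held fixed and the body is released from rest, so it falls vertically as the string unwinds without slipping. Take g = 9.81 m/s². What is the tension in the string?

T ≈ 47.4 N

Translation: Mg − T = Ma. Rotation about the center: TR = Iα with I = ½MR².
With a = αR: T = (I/R²)a = (1/2)M a, so Mg = (1 + 0.5000)Ma.
a = g/(1 + 0.5000) = 9.81/1.500 = 6.540 m/s².
T = 0.5000·M·a = (0.5000)(14.5)(6.540) = 47.41 N.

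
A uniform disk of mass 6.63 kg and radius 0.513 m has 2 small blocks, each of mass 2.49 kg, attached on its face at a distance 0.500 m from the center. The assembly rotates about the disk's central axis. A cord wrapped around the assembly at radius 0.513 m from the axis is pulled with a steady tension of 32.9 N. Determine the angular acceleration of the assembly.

I_disk = ½MR² = ½(6.63)(0.513)² = 0.8724 kg·m².
I_blocks = 2·m·r² = 2(2.49)(0.500)² = 1.245 kg·m².
Total I = 2.117 kg·m².
τ = F r = (32.9)(0.513) = 16.88 N·m.
α = τ/I = 16.88/2.117 = 7.971 rad/s².

α ≈ 7.97 rad/s²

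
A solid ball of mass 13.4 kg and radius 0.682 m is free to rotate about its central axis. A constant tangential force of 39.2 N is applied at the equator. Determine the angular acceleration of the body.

I = (2/5)MR² = (2/5)(13.4)(0.682)² = 2.493 kg·m².
τ = F R = (39.2)(0.682) = 26.73 N·m.
From τ = Iα: α = 26.73/2.493 = 10.72 rad/s².

α ≈ 10.7 rad/s²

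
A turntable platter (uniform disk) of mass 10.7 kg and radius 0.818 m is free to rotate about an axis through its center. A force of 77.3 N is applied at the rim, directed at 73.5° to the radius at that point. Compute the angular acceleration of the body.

α ≈ 16.9 rad/s²

I = ½MR² = (1/2)(10.7)(0.818)² = 3.580 kg·m².
Only the tangential component produces torque: τ = F R sinθ = (77.3)(0.818) sin 73.5° = 60.63 N·m.
Newton's second law for rotation, τ = Iα, gives α = τ/I = 60.63/3.580 = 16.94 rad/s².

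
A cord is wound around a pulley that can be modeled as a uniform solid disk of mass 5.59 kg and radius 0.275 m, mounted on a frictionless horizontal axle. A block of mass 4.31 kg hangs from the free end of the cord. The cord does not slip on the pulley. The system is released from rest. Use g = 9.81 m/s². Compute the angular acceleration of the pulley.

α ≈ 21.6 rad/s²

I = ½MR² = (1/2)(5.59)(0.275)² = 0.2114 kg·m².
Block: mg − T = ma. Pulley: TR = Iα. No-slip: a = αR, so T = (I/R²)a = 2.795·a.
Then mg = (m + 2.795)a, so a = (4.31)(9.81)/(4.31 + 2.795) = 5.951 m/s².
α = a/R = 5.951/0.275 = 21.64 rad/s².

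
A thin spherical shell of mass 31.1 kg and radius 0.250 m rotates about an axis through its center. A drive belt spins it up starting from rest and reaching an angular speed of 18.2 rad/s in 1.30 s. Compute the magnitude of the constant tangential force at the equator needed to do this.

F ≈ 72.6 N

I = (2/3)MR² = (2/3)(31.1)(0.250)² = 1.296 kg·m².
α = Δω/Δt = (18.2 − 0)/1.30 = 14.00 rad/s².
The required torque is τ = Iα = (1.296)(14.00) = 18.14 N·m.
A tangential force at the equator gives τ = FR, so F = τ/R = 18.14/0.250 = 72.57 N.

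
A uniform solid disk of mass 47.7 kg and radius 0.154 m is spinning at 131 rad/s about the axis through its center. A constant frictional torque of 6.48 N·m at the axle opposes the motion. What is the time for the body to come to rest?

I = ½MR² = (1/2)(47.7)(0.154)² = 0.5656 kg·m².
The net torque has magnitude 6.48 N·m, opposing ω.
|α| = τ/I = 6.480/0.5656 = 11.46 rad/s² (deceleration).
0 = ω₀ − |α|t ⇒ t = ω₀/|α| = 131/11.46 = 11.43 s.

t ≈ 11.4 s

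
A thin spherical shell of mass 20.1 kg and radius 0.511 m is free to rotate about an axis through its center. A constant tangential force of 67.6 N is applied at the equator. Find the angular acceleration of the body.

α ≈ 9.87 rad/s²

I = (2/3)MR² = (2/3)(20.1)(0.511)² = 3.499 kg·m².
τ = F R = (67.6)(0.511) = 34.54 N·m.
Newton's second law for rotation, τ = Iα, gives α = τ/I = 34.54/3.499 = 9.872 rad/s².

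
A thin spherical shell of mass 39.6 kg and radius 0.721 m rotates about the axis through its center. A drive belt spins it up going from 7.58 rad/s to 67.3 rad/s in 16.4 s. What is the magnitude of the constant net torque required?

τ ≈ 50.0 N·m

I = (2/3)MR² = (2/3)(39.6)(0.721)² = 13.72 kg·m².
α = Δω/Δt = (67.3 − 7.58)/16.4 = 3.641 rad/s².
τ = Iα = (13.72)(3.641) = 49.97 N·m.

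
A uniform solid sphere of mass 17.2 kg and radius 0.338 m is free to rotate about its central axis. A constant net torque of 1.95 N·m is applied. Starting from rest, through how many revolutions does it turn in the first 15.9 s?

≈ 49.9 revolutions

I = (2/5)MR² = (2/5)(17.2)(0.338)² = 0.7860 kg·m².
α = τ/I = 1.95/0.7860 = 2.481 rad/s².
θ = ½αt² = ½(2.481)(15.9)² = 313.6 rad.
Revolutions = θ/(2π) = 49.91.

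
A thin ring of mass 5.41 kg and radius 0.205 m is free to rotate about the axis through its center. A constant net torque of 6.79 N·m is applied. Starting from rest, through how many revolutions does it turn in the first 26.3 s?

I = MR² = (5.41)(0.205)² = 0.2274 kg·m².
α = τ/I = 6.79/0.2274 = 29.87 rad/s².
θ = ½αt² = ½(29.87)(26.3)² = 10330 rad.
Revolutions = θ/(2π) = 1644.

≈ 1640 revolutions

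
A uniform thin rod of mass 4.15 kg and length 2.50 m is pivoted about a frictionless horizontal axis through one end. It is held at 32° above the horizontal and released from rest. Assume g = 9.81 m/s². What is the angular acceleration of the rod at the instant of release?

About the pivot, I = (1/3)ML² = (1/3)(4.15)(2.50)² = 8.646 kg·m².
The weight acts at the center, a distance L/2 = 1.250 m from the pivot; τ = Mg(L/2) cos 32° = 43.16 N·m.
α = τ/I = 43.16/8.646 = 4.992 rad/s².

α ≈ 4.99 rad/s²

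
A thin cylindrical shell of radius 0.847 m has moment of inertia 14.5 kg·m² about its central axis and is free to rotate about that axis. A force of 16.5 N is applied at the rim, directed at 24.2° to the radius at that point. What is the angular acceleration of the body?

Only the tangential component produces torque: τ = F R sinθ = (16.5)(0.847) sin 24.2° = 5.729 N·m.
From τ = Iα: α = 5.729/14.50 = 0.3951 rad/s².

α ≈ 0.395 rad/s²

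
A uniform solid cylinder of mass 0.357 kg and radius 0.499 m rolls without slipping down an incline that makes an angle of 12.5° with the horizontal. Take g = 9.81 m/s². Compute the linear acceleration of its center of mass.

a ≈ 1.42 m/s²

Translation along the incline: Mg sinθ − f = Ma.
Rotation about the center: fR = Iα with I = ½MR². No-slip gives a = αR, so f = (I/R²)a = (1/2)M a.
Substituting: Mg sinθ = (1 + 0.5000)Ma, so a = g sinθ/(1 + 0.5000) = (9.81) sin 12.5° / 1.500 = 1.416 m/s².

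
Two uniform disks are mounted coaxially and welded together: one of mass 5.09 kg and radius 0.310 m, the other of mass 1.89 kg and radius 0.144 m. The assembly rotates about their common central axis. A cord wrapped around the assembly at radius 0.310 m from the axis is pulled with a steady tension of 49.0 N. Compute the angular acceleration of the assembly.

α ≈ 57.5 rad/s²

I = ½M₁R₁² + ½M₂R₂² = ½(5.09)(0.310)² + ½(1.89)(0.144)² = 0.2642 kg·m².
τ = F r = (49.0)(0.310) = 15.19 N·m.
α = τ/I = 15.19/0.2642 = 57.50 rad/s².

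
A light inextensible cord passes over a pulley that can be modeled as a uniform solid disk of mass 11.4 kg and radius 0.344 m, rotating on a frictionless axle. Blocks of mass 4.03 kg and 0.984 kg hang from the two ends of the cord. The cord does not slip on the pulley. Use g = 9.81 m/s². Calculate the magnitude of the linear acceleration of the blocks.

I = ½MR² = (1/2)(11.4)(0.344)² = 0.6745 kg·m².
Heavier block: m₁g − T₁ = m₁a. Lighter block: T₂ − m₂g = m₂a.
Pulley: (T₁ − T₂)R = Iα = I(a/R), so T₁ − T₂ = (I/R²)a = (1/2)M_p a = 5.700·a.
Adding the three: (m₁ − m₂)g = (m₁ + m₂ + 5.700)a, so a = (4.03 − 0.984)(9.81)/(4.03 + 0.984 + 5.700) = 2.789 m/s².

a ≈ 2.79 m/s²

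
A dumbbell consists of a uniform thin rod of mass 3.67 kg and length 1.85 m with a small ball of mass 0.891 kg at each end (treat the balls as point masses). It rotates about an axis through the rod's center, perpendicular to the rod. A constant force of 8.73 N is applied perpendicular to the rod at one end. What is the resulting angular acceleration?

α ≈ 3.14 rad/s²

I_rod = (1/12)ML² = (1/12)(3.67)(1.85)² = 1.047 kg·m².
I_balls = 2·m·(L/2)² = 2(0.891)(0.9250)² = 1.525 kg·m².
Total I = 2.571 kg·m².
τ = F·(L/2) = (8.73)(0.925) = 8.075 N·m.
α = τ/I = 8.075/2.571 = 3.140 rad/s².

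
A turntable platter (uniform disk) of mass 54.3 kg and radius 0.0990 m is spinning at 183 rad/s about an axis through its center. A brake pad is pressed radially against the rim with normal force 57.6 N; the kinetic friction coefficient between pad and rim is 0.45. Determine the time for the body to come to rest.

t ≈ 19.0 s

I = ½MR² = (1/2)(54.3)(0.0990)² = 0.2661 kg·m².
Friction force f = μN = (0.45)(57.6) = 25.92 N at the rim; torque magnitude τ = fR = 2.566 N·m, opposing ω.
|α| = τ/I = 2.566/0.2661 = 9.643 rad/s² (deceleration).
0 = ω₀ − |α|t ⇒ t = ω₀/|α| = 183/9.643 = 18.98 s.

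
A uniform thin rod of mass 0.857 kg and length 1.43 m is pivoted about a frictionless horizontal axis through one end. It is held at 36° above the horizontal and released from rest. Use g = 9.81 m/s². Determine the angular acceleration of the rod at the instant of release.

About the pivot, I = (1/3)ML² = (1/3)(0.857)(1.43)² = 0.5842 kg·m².
The weight acts at the center, a distance L/2 = 0.7150 m from the pivot; τ = Mg(L/2) cos 36° = 4.863 N·m.
α = τ/I = 4.863/0.5842 = 8.325 rad/s².
(Equivalently α = (3g/(2L)) cos 36° = 8.325 rad/s².)

α ≈ 8.32 rad/s²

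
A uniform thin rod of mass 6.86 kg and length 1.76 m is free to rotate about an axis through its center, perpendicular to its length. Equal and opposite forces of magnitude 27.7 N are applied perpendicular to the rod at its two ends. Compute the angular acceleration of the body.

α ≈ 27.5 rad/s²

I = (1/12)ML² = (1/12)(6.86)(1.76)² = 1.771 kg·m².
The couple gives τ = F·(L/2) + F·(L/2) = F L = (27.7)(1.76) = 48.75 N·m.
Newton's second law for rotation, τ = Iα, gives α = τ/I = 48.75/1.771 = 27.53 rad/s².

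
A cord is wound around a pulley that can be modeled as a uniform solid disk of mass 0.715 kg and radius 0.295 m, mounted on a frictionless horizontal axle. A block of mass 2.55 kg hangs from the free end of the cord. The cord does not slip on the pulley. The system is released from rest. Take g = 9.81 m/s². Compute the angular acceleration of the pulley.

I = ½MR² = (1/2)(0.715)(0.295)² = 0.03111 kg·m².
Block: mg − T = ma. Pulley: TR = Iα. No-slip: a = αR, so T = (I/R²)a = 0.3575·a.
Then mg = (m + 0.3575)a, so a = (2.55)(9.81)/(2.55 + 0.3575) = 8.604 m/s².
α = a/R = 8.604/0.295 = 29.17 rad/s².

α ≈ 29.2 rad/s²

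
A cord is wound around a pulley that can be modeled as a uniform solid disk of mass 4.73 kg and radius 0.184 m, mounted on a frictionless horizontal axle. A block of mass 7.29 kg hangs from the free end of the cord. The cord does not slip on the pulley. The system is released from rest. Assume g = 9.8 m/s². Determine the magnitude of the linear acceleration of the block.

a ≈ 7.40 m/s²

I = ½MR² = (1/2)(4.73)(0.184)² = 0.08007 kg·m².
Block: mg − T = ma. Pulley: TR = Iα. No-slip: a = αR, so T = (I/R²)a = 2.365·a.
Then mg = (m + 2.365)a, so a = (7.29)(9.8)/(7.29 + 2.365) = 7.399 m/s².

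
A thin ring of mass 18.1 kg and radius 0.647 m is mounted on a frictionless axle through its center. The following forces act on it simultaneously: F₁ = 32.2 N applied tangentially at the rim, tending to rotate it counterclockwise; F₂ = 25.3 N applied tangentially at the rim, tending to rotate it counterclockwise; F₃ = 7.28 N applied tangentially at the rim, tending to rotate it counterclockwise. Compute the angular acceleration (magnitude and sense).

α ≈ 5.53 rad/s², counterclockwise

I = MR² = (18.1)(0.647)² = 7.577 kg·m².
Taking counterclockwise as positive: τ₁ = +(32.2)(0.647) = +20.83 N·m; τ₂ = +(25.3)(0.647) = +16.37 N·m; τ₃ = +(7.28)(0.647) = +4.710 N·m.
Net torque τ = 41.91 N·m.
α = τ/I = 41.91/7.577 = 5.532 rad/s².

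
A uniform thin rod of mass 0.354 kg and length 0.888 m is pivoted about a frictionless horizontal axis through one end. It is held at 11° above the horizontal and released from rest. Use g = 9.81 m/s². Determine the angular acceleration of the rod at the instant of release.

About the pivot, I = (1/3)ML² = (1/3)(0.354)(0.888)² = 0.09305 kg·m².
The weight acts at the center, a distance L/2 = 0.4440 m from the pivot; τ = Mg(L/2) cos 11° = 1.514 N·m.
α = τ/I = 1.514/0.09305 = 16.27 rad/s².
(Equivalently α = (3g/(2L)) cos 11° = 16.27 rad/s².)

α ≈ 16.3 rad/s²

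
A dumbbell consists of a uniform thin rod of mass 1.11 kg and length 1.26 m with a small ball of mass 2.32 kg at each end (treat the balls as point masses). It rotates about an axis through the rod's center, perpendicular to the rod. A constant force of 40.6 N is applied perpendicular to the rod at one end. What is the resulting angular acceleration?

I_rod = (1/12)ML² = (1/12)(1.11)(1.26)² = 0.1469 kg·m².
I_balls = 2·m·(L/2)² = 2(2.32)(0.6300)² = 1.842 kg·m².
Total I = 1.988 kg·m².
τ = F·(L/2) = (40.6)(0.630) = 25.58 N·m.
α = τ/I = 25.58/1.988 = 12.86 rad/s².

α ≈ 12.9 rad/s²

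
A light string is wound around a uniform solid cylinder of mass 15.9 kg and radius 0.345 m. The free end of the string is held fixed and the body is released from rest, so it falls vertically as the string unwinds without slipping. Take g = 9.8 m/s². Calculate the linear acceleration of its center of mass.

Translation: Mg − T = Ma. Rotation about the center: TR = Iα with I = ½MR².
With a = αR: T = (I/R²)a = (1/2)M a, so Mg = (1 + 0.5000)Ma.
a = g/(1 + 0.5000) = 9.8/1.500 = 6.533 m/s².

a ≈ 6.53 m/s²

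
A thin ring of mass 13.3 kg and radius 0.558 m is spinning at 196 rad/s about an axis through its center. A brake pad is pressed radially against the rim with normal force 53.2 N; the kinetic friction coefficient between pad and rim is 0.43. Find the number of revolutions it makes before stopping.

≈ 992 revolutions

I = MR² = (13.3)(0.558)² = 4.141 kg·m².
Friction force f = μN = (0.43)(53.2) = 22.88 N at the rim; torque magnitude τ = fR = 12.76 N·m, opposing ω.
|α| = τ/I = 12.76/4.141 = 3.082 rad/s² (deceleration).
ω² = ω₀² − 2|α|θ with ω = 0 ⇒ θ = ω₀²/(2|α|) = 6231 rad = 991.8 rev.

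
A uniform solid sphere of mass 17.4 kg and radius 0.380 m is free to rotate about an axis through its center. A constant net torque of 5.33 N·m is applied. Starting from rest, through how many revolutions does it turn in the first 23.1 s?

≈ 225 revolutions

I = (2/5)MR² = (2/5)(17.4)(0.380)² = 1.005 kg·m².
α = τ/I = 5.33/1.005 = 5.303 rad/s².
θ = ½αt² = ½(5.303)(23.1)² = 1415 rad.
Revolutions = θ/(2π) = 225.2.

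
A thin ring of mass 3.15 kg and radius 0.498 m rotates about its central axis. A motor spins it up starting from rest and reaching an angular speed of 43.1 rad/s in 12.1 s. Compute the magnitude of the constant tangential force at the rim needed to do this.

I = MR² = (3.15)(0.498)² = 0.7812 kg·m².
α = Δω/Δt = (43.1 − 0)/12.1 = 3.562 rad/s².
The required torque is τ = Iα = (0.7812)(3.562) = 2.783 N·m.
A tangential force at the rim gives τ = FR, so F = τ/R = 2.783/0.498 = 5.588 N.

F ≈ 5.59 N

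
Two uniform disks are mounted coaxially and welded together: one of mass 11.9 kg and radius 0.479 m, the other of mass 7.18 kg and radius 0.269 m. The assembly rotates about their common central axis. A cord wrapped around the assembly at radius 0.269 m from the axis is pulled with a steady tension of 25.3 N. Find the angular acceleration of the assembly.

I = ½M₁R₁² + ½M₂R₂² = ½(11.9)(0.479)² + ½(7.18)(0.269)² = 1.625 kg·m².
τ = F r = (25.3)(0.269) = 6.806 N·m.
α = τ/I = 6.806/1.625 = 4.188 rad/s².

α ≈ 4.19 rad/s²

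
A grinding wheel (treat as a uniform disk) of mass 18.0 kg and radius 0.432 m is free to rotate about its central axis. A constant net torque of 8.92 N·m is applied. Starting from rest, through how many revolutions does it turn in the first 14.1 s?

≈ 84.0 revolutions

I = ½MR² = (1/2)(18.0)(0.432)² = 1.680 kg·m².
α = τ/I = 8.92/1.680 = 5.311 rad/s².
θ = ½αt² = ½(5.311)(14.1)² = 527.9 rad.
Revolutions = θ/(2π) = 84.02.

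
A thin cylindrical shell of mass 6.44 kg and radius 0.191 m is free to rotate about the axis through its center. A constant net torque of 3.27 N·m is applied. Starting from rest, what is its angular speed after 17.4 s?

ω ≈ 242 rad/s

I = MR² = (6.44)(0.191)² = 0.2349 kg·m².
α = τ/I = 3.27/0.2349 = 13.92 rad/s².
ω = ω₀ + αt = 0 + (13.92)(17.4) = 242.2 rad/s.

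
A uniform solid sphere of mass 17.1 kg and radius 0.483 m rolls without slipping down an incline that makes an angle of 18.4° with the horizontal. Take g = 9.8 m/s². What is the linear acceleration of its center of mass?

a ≈ 2.21 m/s²

Translation along the incline: Mg sinθ − f = Ma.
Rotation about the center: fR = Iα with I = (2/5)MR². No-slip gives a = αR, so f = (I/R²)a = (2/5)M a.
Substituting: Mg sinθ = (1 + 0.4000)Ma, so a = g sinθ/(1 + 0.4000) = (9.8) sin 18.4° / 1.400 = 2.210 m/s².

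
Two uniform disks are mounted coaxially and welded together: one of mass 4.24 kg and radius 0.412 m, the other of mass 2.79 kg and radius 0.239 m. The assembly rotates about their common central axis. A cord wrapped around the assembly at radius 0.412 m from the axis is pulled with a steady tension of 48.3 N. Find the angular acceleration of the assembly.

α ≈ 45.3 rad/s²

I = ½M₁R₁² + ½M₂R₂² = ½(4.24)(0.412)² + ½(2.79)(0.239)² = 0.4395 kg·m².
τ = F r = (48.3)(0.412) = 19.90 N·m.
α = τ/I = 19.90/0.4395 = 45.27 rad/s².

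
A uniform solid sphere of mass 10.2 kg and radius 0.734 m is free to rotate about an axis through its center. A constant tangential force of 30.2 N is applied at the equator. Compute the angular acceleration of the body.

I = (2/5)MR² = (2/5)(10.2)(0.734)² = 2.198 kg·m².
τ = F R = (30.2)(0.734) = 22.17 N·m.
From τ = Iα: α = 22.17/2.198 = 10.08 rad/s².

α ≈ 10.1 rad/s²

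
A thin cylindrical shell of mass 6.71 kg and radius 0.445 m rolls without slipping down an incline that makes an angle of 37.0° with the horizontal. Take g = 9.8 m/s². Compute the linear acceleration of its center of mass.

a ≈ 2.95 m/s²

Translation along the incline: Mg sinθ − f = Ma.
Rotation about the center: fR = Iα with I = MR². No-slip gives a = αR, so f = (I/R²)a = M a.
Substituting: Mg sinθ = (1 + 1.000)Ma, so a = g sinθ/(1 + 1.000) = (9.8) sin 37.0° / 2.000 = 2.949 m/s².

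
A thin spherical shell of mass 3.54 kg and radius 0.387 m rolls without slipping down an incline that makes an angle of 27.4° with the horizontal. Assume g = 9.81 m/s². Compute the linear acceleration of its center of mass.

a ≈ 2.71 m/s²

Translation along the incline: Mg sinθ − f = Ma.
Rotation about the center: fR = Iα with I = (2/3)MR². No-slip gives a = αR, so f = (I/R²)a = (2/3)M a.
Substituting: Mg sinθ = (1 + 0.6667)Ma, so a = g sinθ/(1 + 0.6667) = (9.81) sin 27.4° / 1.667 = 2.709 m/s².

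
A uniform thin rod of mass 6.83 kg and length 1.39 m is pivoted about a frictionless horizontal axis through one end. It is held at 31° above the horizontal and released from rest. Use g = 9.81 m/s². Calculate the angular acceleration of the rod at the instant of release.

α ≈ 9.07 rad/s²

About the pivot, I = (1/3)ML² = (1/3)(6.83)(1.39)² = 4.399 kg·m².
The weight acts at the center, a distance L/2 = 0.6950 m from the pivot; τ = Mg(L/2) cos 31° = 39.92 N·m.
α = τ/I = 39.92/4.399 = 9.074 rad/s².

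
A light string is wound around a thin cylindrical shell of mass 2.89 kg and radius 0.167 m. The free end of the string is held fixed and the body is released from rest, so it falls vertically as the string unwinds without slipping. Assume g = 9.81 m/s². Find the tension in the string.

T ≈ 14.2 N

Translation: Mg − T = Ma. Rotation about the center: TR = Iα with I = MR².
With a = αR: T = (I/R²)a = M a, so Mg = (1 + 1.000)Ma.
a = g/(1 + 1.000) = 9.81/2.000 = 4.905 m/s².
T = 1.000·M·a = (1.000)(2.89)(4.905) = 14.18 N.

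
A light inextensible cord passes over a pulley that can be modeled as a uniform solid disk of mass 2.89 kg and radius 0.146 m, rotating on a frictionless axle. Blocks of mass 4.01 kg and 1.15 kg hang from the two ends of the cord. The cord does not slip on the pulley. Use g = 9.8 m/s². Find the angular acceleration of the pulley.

I = ½MR² = (1/2)(2.89)(0.146)² = 0.03080 kg·m².
Heavier block: m₁g − T₁ = m₁a. Lighter block: T₂ − m₂g = m₂a.
Pulley: (T₁ − T₂)R = Iα = I(a/R), so T₁ − T₂ = (I/R²)a = (1/2)M_p a = 1.445·a.
Adding the three: (m₁ − m₂)g = (m₁ + m₂ + 1.445)a, so a = (4.01 − 1.15)(9.8)/(4.01 + 1.15 + 1.445) = 4.243 m/s².
α = a/R = 4.243/0.146 = 29.06 rad/s².

α ≈ 29.1 rad/s²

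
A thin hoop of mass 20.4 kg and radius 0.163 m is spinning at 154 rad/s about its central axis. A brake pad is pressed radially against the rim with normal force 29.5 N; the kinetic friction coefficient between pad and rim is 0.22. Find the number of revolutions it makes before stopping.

I = MR² = (20.4)(0.163)² = 0.5420 kg·m².
Friction force f = μN = (0.22)(29.5) = 6.490 N at the rim; torque magnitude τ = fR = 1.058 N·m, opposing ω.
|α| = τ/I = 1.058/0.5420 = 1.952 rad/s² (deceleration).
ω² = ω₀² − 2|α|θ with ω = 0 ⇒ θ = ω₀²/(2|α|) = 6076 rad = 967.0 rev.

≈ 967 revolutions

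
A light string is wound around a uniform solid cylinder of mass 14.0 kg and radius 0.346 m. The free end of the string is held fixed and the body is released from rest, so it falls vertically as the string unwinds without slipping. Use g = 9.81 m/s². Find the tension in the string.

Translation: Mg − T = Ma. Rotation about the center: TR = Iα with I = ½MR².
With a = αR: T = (I/R²)a = (1/2)M a, so Mg = (1 + 0.5000)Ma.
a = g/(1 + 0.5000) = 9.81/1.500 = 6.540 m/s².
T = 0.5000·M·a = (0.5000)(14.0)(6.540) = 45.78 N.

T ≈ 45.8 N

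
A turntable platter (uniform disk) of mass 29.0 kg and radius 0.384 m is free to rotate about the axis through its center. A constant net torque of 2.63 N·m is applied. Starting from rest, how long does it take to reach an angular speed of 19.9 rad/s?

I = ½MR² = (1/2)(29.0)(0.384)² = 2.138 kg·m².
α = τ/I = 2.63/2.138 = 1.230 rad/s².
ω = αt ⇒ t = ω/α = 19.9/1.230 = 16.18 s.

t ≈ 16.2 s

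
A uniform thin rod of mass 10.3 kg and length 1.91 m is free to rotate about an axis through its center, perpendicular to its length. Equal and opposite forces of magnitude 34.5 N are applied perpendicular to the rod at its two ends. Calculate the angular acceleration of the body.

α ≈ 21.0 rad/s²

I = (1/12)ML² = (1/12)(10.3)(1.91)² = 3.131 kg·m².
The couple gives τ = F·(L/2) + F·(L/2) = F L = (34.5)(1.91) = 65.89 N·m.
Newton's second law for rotation, τ = Iα, gives α = τ/I = 65.89/3.131 = 21.04 rad/s².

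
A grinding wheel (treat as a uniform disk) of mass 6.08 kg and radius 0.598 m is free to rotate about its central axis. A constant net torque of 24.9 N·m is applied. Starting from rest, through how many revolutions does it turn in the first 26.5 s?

≈ 1280 revolutions

I = ½MR² = (1/2)(6.08)(0.598)² = 1.087 kg·m².
α = τ/I = 24.9/1.087 = 22.90 rad/s².
θ = ½αt² = ½(22.90)(26.5)² = 8042 rad.
Revolutions = θ/(2π) = 1280.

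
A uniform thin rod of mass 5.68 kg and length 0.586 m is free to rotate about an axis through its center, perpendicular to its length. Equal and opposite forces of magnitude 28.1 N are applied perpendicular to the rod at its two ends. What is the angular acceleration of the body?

α ≈ 101 rad/s²

I = (1/12)ML² = (1/12)(5.68)(0.586)² = 0.1625 kg·m².
The couple gives τ = F·(L/2) + F·(L/2) = F L = (28.1)(0.586) = 16.47 N·m.
From τ = Iα: α = 16.47/0.1625 = 101.3 rad/s².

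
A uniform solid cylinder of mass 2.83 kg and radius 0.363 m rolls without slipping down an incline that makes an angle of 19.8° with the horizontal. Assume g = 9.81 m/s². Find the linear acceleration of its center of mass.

Translation along the incline: Mg sinθ − f = Ma.
Rotation about the center: fR = Iα with I = ½MR². No-slip gives a = αR, so f = (I/R²)a = (1/2)M a.
Substituting: Mg sinθ = (1 + 0.5000)Ma, so a = g sinθ/(1 + 0.5000) = (9.81) sin 19.8° / 1.500 = 2.215 m/s².

a ≈ 2.22 m/s²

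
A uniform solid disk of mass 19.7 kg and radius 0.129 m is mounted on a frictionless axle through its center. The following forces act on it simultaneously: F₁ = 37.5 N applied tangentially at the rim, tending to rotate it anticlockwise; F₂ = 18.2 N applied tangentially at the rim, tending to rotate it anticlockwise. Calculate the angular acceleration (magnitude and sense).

I = ½MR² = (1/2)(19.7)(0.129)² = 0.1639 kg·m².
Taking anticlockwise as positive: τ₁ = +(37.5)(0.129) = +4.838 N·m; τ₂ = +(18.2)(0.129) = +2.348 N·m.
Net torque τ = 7.185 N·m.
α = τ/I = 7.185/0.1639 = 43.84 rad/s².

α ≈ 43.8 rad/s², anticlockwise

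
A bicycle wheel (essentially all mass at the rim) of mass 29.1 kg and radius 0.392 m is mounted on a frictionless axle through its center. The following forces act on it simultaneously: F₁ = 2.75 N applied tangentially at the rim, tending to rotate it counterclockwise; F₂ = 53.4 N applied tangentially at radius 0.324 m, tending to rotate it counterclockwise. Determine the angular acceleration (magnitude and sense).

I = MR² = (29.1)(0.392)² = 4.472 kg·m².
Taking counterclockwise as positive: τ₁ = +(2.75)(0.392) = +1.078 N·m; τ₂ = +(53.4)(0.324) = +17.30 N·m.
Net torque τ = 18.38 N·m.
α = τ/I = 18.38/4.472 = 4.110 rad/s².

α ≈ 4.11 rad/s², counterclockwise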